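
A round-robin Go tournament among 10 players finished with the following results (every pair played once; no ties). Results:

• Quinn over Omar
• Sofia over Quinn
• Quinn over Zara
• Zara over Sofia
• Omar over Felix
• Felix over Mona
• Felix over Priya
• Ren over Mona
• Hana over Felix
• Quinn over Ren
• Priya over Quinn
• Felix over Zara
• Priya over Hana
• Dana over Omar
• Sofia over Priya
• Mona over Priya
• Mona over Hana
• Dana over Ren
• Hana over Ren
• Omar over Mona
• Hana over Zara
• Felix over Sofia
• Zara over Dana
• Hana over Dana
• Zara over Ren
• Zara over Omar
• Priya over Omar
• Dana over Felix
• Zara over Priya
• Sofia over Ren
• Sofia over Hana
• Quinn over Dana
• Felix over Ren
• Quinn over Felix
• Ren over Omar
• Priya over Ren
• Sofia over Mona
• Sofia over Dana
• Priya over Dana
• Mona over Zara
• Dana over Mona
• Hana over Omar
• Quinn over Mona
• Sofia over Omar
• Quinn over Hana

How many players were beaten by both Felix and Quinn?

Felix beat: Zara, Sofia, Ren, Priya, Mona.
Quinn beat: Felix, Zara, Ren, Omar, Mona, Hana, Dana.
Both beat: Zara, Ren, Mona — 3.

3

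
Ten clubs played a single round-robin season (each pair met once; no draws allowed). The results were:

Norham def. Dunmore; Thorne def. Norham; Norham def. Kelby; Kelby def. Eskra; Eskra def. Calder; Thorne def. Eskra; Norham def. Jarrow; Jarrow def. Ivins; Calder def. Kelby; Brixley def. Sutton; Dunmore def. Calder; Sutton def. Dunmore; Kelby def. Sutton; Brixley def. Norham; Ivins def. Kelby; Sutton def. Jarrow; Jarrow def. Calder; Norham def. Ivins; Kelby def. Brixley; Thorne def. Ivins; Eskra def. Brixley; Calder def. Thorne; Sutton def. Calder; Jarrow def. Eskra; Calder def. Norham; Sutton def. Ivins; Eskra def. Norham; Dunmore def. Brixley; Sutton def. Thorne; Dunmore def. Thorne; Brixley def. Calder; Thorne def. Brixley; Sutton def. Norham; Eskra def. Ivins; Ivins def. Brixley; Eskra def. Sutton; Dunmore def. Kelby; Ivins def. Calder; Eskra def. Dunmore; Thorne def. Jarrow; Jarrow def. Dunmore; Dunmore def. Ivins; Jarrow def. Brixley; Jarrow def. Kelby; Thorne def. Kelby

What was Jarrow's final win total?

Jarrow's results: beat Eskra, Ivins, Calder, Dunmore, Brixley, Kelby; lost to Sutton, Thorne, Norham.
That is 6 wins.

6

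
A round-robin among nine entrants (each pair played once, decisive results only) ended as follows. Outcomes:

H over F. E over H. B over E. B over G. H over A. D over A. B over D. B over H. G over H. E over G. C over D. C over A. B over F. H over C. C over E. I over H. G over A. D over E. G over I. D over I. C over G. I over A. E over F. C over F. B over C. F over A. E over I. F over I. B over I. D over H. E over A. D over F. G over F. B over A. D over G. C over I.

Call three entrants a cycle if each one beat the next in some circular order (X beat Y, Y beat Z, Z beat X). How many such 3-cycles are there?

5

Win totals: A 0, B 8, C 6, D 6, E 5, F 2, G 4, H 3, I 2.
An entrant with w wins dominates both others in C(w,2) triples; summing gives 0 + 28 + 15 + 15 + 10 + 1 + 6 + 3 + 1 = 79 transitive triples.
Total triples C(9,3) = 84, so cyclic triples = 84 − 79 = 5.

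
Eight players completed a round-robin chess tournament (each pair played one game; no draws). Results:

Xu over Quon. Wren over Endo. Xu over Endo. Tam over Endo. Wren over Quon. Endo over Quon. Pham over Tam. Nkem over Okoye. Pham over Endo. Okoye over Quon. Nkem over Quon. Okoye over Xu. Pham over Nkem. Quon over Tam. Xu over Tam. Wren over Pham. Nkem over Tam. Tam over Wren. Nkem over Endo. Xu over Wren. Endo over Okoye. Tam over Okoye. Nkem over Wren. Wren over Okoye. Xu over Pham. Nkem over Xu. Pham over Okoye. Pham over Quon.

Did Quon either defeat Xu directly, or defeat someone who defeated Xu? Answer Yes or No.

Quon did not beat Xu directly.
Quon beat Tam, but each of them lost to Xu. No two-step path.

No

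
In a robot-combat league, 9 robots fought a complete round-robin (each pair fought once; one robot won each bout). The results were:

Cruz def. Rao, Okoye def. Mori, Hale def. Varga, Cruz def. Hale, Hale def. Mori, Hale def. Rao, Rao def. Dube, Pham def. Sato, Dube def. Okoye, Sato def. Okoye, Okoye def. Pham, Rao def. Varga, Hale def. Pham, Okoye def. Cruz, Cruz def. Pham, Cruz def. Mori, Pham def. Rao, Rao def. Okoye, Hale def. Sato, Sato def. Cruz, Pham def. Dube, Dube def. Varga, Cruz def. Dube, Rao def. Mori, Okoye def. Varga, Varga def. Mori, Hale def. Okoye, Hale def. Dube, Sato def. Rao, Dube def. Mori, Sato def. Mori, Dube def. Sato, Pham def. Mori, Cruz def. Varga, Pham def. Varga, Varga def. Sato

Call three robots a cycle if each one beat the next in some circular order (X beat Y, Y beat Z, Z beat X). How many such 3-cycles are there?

13

Win totals: Pham 5, Sato 4, Okoye 4, Mori 0, Rao 4, Dube 4, Cruz 6, Varga 2, Hale 7.
A robot with w wins dominates both others in C(w,2) triples; summing gives 10 + 6 + 6 + 0 + 6 + 6 + 15 + 1 + 21 = 71 transitive triples.
Total triples C(9,3) = 84, so cyclic triples = 84 − 71 = 13.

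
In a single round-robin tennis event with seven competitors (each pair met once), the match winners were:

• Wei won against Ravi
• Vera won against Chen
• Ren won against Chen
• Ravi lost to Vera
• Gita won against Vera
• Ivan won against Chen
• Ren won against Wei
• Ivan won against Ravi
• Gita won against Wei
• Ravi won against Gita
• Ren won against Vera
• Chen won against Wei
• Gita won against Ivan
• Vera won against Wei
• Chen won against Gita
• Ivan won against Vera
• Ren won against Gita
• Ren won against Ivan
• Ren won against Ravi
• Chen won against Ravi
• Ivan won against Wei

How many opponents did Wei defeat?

Wei's results: beat Ravi; lost to Ivan, Chen, Vera, Gita, Ren.
That is 1 win.

1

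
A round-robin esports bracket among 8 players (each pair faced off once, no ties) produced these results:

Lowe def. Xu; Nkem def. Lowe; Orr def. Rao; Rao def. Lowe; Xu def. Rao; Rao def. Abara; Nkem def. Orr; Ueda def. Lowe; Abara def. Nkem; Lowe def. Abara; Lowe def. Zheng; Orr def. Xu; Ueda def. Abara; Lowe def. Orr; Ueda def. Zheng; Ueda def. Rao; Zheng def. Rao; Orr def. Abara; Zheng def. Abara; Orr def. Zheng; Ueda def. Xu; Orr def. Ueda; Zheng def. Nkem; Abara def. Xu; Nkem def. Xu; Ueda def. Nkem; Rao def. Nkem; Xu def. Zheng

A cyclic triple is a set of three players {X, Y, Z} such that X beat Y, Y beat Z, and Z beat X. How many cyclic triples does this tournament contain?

14

Win totals: Rao 3, Orr 5, Xu 2, Ueda 6, Abara 2, Nkem 3, Lowe 4, Zheng 3.
A player with w wins dominates both others in C(w,2) triples; summing gives 3 + 10 + 1 + 15 + 1 + 3 + 6 + 3 = 42 transitive triples.
Total triples C(8,3) = 56, so cyclic triples = 56 − 42 = 14.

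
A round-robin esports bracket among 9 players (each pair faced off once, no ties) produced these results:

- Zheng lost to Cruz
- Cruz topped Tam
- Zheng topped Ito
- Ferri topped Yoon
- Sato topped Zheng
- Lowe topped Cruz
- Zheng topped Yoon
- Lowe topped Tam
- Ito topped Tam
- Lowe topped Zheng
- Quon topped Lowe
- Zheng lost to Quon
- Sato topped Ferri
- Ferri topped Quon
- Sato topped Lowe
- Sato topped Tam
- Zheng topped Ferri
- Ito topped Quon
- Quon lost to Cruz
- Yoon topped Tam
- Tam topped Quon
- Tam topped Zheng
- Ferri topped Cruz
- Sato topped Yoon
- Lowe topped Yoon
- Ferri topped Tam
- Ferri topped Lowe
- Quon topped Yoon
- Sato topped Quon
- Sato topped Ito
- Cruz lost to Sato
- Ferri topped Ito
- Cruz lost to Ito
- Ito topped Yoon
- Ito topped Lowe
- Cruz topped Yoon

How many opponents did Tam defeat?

Tam's results: beat Quon, Zheng; lost to Sato, Yoon, Ferri, Cruz, Lowe, Ito.
That is 2 wins.

2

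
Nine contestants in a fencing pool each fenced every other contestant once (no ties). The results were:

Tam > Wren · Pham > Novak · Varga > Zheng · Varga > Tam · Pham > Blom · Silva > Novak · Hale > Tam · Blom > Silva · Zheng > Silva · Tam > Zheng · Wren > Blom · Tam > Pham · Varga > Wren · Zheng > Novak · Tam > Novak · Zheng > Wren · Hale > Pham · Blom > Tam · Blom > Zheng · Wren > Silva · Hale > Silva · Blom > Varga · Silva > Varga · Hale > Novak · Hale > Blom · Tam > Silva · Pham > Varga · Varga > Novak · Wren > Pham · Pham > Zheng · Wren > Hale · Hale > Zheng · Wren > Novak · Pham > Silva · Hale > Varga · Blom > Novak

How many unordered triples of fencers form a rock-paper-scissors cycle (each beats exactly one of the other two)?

Win totals: Wren 5, Blom 5, Silva 2, Pham 5, Hale 7, Tam 5, Varga 4, Novak 0, Zheng 3.
A fencer with w wins dominates both others in C(w,2) triples; summing gives 10 + 10 + 1 + 10 + 21 + 10 + 6 + 0 + 3 = 71 transitive triples.
Total triples C(9,3) = 84, so cyclic triples = 84 − 71 = 13.

13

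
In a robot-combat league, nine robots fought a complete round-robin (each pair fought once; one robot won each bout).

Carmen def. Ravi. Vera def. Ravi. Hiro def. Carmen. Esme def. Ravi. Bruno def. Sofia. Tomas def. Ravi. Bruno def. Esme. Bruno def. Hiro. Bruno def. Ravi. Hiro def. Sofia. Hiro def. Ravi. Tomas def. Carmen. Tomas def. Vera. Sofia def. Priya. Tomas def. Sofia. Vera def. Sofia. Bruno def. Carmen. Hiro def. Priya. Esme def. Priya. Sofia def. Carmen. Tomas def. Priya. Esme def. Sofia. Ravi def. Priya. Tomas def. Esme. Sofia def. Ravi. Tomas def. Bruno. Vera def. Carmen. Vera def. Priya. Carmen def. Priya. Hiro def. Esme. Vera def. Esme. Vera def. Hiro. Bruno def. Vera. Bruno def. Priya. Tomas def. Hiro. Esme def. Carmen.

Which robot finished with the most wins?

Win totals: Ravi 1, Priya 0, Sofia 3, Bruno 7, Hiro 5, Tomas 8, Vera 6, Esme 4, Carmen 2.
Tomas leads with 8 wins (next highest: 7).

Tomas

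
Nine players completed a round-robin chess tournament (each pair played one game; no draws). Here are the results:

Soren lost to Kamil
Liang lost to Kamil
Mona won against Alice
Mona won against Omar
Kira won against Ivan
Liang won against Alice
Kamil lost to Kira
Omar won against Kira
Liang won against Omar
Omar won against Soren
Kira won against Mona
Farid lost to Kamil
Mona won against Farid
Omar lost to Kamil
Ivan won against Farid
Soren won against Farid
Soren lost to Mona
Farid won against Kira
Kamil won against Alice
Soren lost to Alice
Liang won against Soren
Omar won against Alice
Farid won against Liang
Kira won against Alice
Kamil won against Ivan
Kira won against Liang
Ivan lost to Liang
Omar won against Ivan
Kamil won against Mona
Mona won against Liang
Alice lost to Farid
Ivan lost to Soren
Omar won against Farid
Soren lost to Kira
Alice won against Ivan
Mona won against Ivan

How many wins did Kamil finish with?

7

Kamil's results: beat Alice, Ivan, Farid, Mona, Liang, Omar, Soren; lost to Kira.
That is 7 wins.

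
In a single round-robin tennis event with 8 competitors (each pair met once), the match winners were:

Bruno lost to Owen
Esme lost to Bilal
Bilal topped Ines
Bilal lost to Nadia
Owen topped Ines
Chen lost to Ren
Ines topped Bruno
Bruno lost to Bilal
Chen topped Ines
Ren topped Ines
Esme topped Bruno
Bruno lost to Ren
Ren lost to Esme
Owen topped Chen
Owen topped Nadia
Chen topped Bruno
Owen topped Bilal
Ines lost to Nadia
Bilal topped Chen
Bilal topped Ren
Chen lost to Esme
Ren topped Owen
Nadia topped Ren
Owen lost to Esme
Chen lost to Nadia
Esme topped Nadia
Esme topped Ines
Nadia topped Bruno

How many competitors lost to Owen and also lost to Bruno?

0

Owen beat: Bruno, Nadia, Ines, Bilal, Chen.
Bruno beat: no one.
No one was beaten by both.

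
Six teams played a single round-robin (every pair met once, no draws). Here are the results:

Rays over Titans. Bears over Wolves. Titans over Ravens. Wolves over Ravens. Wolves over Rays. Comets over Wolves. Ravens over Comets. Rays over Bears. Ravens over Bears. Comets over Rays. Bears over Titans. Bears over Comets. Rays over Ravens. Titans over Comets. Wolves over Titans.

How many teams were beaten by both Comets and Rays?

Comets beat: Rays, Wolves.
Rays beat: Ravens, Titans, Bears.
No one was beaten by both.

0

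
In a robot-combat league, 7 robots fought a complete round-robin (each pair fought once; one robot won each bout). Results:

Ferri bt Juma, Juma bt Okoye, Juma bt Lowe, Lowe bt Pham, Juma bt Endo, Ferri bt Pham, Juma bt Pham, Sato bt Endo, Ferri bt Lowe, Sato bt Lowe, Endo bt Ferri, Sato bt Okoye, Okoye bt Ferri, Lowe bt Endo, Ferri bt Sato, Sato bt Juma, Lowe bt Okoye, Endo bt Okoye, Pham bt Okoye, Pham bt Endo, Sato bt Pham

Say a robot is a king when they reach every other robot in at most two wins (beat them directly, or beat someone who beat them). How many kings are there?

3

Lowe cannot reach Juma, Sato in two steps.
Endo reaches everyone (king).
Ferri reaches everyone (king).
Juma cannot reach Sato in two steps.
Sato reaches everyone (king).
Pham cannot reach Lowe, Juma, Sato in two steps.
Okoye cannot reach Endo in two steps.
Kings: Endo, Ferri, Sato — 3.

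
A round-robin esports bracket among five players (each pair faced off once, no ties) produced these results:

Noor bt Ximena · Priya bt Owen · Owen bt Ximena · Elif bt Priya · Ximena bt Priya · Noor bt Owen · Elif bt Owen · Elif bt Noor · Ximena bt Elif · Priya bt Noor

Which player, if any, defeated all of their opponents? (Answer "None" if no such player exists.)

Highest win total is Elif with 3 (out of 4 possible).
Elif lost to Ximena, so no player went undefeated.

None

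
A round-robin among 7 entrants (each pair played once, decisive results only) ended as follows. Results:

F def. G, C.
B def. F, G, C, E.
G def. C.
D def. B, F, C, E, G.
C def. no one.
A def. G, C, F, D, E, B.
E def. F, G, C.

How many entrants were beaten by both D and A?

5

D beat: B, C, E, F, G.
A beat: B, C, D, E, F, G.
Both beat: B, C, E, F, G — 5.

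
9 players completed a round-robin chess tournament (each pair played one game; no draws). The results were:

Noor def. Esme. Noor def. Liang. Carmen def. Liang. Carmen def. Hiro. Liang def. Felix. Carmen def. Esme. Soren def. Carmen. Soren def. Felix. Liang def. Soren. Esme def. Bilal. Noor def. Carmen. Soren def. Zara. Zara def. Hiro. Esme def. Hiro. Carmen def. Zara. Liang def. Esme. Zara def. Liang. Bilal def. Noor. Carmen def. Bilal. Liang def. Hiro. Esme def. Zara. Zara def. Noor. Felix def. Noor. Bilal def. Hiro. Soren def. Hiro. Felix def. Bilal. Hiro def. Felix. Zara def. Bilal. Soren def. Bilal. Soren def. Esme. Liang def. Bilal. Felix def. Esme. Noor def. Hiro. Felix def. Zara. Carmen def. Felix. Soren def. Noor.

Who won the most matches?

Win totals: Bilal 2, Liang 5, Zara 4, Noor 4, Hiro 1, Felix 4, Soren 7, Carmen 6, Esme 3.
Soren leads with 7 wins (next highest: 6).

Soren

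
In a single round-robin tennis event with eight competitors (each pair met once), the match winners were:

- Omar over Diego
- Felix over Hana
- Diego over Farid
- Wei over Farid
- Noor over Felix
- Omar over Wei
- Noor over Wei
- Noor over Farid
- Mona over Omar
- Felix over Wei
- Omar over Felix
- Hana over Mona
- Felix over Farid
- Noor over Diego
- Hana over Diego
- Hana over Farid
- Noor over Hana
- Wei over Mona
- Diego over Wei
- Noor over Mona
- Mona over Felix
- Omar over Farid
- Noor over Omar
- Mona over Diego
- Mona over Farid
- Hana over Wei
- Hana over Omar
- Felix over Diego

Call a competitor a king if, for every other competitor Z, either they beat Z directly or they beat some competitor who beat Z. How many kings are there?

Hana cannot reach Noor in two steps.
Felix cannot reach Noor in two steps.
Diego cannot reach Hana, Felix, Omar, Noor in two steps.
Omar cannot reach Noor in two steps.
Mona cannot reach Noor in two steps.
Farid cannot reach Hana, Felix, Diego, Omar, Mona, Noor, Wei in two steps.
Noor reaches everyone (king).
Wei cannot reach Hana, Noor in two steps.
Kings: Noor — 1.

1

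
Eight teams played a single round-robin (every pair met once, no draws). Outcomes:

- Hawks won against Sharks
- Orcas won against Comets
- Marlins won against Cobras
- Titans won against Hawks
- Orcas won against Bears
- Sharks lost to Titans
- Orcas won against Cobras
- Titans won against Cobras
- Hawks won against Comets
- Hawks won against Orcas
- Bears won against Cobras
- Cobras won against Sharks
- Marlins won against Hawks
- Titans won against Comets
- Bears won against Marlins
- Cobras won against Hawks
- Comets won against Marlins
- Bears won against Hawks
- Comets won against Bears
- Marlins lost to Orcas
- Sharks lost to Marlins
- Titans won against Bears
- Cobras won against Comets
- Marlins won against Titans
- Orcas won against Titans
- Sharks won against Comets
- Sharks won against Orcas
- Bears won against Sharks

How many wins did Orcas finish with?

5

Orcas' results: beat Titans, Bears, Marlins, Cobras, Comets; lost to Sharks, Hawks.
That is 5 wins.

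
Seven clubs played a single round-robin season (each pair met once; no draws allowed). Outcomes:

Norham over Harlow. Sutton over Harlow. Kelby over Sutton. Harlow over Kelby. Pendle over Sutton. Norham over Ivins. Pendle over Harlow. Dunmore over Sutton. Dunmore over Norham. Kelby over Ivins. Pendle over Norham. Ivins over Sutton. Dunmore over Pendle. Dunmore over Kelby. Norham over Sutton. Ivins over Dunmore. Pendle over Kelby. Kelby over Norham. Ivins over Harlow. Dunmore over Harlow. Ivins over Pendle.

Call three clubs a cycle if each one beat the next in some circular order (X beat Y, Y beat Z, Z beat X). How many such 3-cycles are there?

Win totals: Pendle 4, Norham 3, Harlow 1, Ivins 4, Sutton 1, Kelby 3, Dunmore 5.
A club with w wins dominates both others in C(w,2) triples; summing gives 6 + 3 + 0 + 6 + 0 + 3 + 10 = 28 transitive triples.
Total triples C(7,3) = 35, so cyclic triples = 35 − 28 = 7.

7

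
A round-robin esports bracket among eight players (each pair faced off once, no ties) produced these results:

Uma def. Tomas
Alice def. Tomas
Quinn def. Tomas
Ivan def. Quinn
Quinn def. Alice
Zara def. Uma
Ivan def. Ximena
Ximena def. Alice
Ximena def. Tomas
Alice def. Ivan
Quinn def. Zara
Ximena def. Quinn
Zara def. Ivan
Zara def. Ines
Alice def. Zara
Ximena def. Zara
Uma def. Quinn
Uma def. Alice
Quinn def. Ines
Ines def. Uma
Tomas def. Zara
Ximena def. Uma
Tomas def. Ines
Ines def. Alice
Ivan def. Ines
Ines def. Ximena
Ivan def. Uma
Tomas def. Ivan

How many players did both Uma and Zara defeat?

Uma beat: Quinn, Alice, Tomas.
Zara beat: Ines, Ivan, Uma.
No one was beaten by both.

0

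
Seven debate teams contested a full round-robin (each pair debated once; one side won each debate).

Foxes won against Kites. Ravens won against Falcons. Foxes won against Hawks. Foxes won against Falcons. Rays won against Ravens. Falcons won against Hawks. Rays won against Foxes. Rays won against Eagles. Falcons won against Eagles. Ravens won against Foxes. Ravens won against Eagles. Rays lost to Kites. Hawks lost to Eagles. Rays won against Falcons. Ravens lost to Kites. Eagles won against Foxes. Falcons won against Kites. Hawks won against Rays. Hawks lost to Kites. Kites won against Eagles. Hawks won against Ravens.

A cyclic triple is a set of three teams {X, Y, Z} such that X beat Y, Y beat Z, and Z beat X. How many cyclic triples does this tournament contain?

Win totals: Rays 4, Falcons 3, Ravens 3, Hawks 2, Eagles 2, Kites 4, Foxes 3.
A team with w wins dominates both others in C(w,2) triples; summing gives 6 + 3 + 3 + 1 + 1 + 6 + 3 = 23 transitive triples.
Total triples C(7,3) = 35, so cyclic triples = 35 − 23 = 12.

12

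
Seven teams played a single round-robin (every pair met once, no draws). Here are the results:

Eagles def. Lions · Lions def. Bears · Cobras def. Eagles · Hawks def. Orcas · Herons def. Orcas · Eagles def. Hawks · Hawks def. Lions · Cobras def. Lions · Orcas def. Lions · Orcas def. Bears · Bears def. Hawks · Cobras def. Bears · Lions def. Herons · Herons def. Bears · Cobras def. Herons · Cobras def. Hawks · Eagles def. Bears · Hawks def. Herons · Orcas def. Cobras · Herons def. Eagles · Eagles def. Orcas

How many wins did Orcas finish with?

3

Orcas' results: beat Bears, Cobras, Lions; lost to Herons, Eagles, Hawks.
That is 3 wins.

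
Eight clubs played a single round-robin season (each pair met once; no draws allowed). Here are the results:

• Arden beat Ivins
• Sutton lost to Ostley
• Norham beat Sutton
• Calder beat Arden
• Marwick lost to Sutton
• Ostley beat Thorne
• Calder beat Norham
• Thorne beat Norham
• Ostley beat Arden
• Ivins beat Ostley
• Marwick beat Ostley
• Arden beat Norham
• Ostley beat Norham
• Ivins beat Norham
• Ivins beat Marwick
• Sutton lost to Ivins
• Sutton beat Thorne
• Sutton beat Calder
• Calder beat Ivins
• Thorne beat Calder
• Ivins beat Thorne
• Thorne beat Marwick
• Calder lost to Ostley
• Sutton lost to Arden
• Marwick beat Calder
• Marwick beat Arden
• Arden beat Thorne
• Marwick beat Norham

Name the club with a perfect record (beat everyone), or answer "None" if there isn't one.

None

Highest win total is Ostley with 5 (out of 7 possible).
Ostley lost to Ivins, Marwick, so no club went undefeated.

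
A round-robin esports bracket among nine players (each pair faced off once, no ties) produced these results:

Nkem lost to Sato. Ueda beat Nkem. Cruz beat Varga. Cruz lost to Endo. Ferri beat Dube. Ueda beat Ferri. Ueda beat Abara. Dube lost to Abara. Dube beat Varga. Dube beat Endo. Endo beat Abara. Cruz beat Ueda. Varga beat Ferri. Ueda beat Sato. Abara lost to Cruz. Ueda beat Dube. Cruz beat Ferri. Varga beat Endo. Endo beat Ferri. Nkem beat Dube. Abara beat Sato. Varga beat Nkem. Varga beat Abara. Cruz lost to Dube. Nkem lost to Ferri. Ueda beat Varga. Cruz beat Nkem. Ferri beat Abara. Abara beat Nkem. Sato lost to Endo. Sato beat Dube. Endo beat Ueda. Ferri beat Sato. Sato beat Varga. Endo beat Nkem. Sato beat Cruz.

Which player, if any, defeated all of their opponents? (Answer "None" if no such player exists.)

Highest win total is Ueda with 6 (out of 8 possible).
Ueda lost to Cruz, Endo, so no player went undefeated.

None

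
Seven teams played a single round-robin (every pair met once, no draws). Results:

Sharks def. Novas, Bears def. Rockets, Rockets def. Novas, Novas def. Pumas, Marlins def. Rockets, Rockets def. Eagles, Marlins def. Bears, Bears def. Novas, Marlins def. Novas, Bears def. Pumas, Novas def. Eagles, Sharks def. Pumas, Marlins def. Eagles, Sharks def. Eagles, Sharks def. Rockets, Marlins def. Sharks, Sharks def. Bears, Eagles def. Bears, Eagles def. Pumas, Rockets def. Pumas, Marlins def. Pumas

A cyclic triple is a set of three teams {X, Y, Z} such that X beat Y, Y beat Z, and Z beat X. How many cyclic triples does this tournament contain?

Win totals: Sharks 5, Rockets 3, Marlins 6, Novas 2, Bears 3, Eagles 2, Pumas 0.
A team with w wins dominates both others in C(w,2) triples; summing gives 10 + 3 + 15 + 1 + 3 + 1 + 0 = 33 transitive triples.
Total triples C(7,3) = 35, so cyclic triples = 35 − 33 = 2.

2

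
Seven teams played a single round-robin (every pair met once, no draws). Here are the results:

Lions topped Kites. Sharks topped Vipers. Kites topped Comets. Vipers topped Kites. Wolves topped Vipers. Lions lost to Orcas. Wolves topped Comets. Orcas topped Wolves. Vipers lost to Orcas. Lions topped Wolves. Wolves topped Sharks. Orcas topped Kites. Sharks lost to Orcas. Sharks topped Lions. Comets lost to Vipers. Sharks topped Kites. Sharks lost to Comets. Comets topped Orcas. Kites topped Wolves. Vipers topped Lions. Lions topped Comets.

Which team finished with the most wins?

Orcas

Win totals: Vipers 3, Wolves 3, Sharks 3, Comets 2, Kites 2, Orcas 5, Lions 3.
Orcas leads with 5 wins (next highest: 3).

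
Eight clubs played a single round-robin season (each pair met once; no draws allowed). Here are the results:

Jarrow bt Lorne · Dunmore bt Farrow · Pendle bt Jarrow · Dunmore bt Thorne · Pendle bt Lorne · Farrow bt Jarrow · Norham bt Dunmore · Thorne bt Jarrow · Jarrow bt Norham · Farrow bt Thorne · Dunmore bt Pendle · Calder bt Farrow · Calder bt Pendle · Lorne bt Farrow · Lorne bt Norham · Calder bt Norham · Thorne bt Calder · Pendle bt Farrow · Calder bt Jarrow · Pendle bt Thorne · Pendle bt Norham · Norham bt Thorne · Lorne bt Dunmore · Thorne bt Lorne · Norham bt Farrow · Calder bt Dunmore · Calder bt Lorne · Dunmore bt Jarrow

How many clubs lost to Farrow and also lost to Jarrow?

Farrow beat: Thorne, Jarrow.
Jarrow beat: Norham, Lorne.
No one was beaten by both.

0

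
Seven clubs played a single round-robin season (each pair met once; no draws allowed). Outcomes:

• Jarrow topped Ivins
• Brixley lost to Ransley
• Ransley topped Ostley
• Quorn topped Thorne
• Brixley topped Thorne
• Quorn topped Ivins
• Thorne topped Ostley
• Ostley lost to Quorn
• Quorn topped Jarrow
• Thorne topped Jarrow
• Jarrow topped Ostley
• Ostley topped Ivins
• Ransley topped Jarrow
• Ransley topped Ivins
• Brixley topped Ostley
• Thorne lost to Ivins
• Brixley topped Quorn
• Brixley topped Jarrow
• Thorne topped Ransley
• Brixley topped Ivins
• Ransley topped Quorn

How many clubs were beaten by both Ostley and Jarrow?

Ostley beat: Ivins.
Jarrow beat: Ivins, Ostley.
Both beat: Ivins — 1.

1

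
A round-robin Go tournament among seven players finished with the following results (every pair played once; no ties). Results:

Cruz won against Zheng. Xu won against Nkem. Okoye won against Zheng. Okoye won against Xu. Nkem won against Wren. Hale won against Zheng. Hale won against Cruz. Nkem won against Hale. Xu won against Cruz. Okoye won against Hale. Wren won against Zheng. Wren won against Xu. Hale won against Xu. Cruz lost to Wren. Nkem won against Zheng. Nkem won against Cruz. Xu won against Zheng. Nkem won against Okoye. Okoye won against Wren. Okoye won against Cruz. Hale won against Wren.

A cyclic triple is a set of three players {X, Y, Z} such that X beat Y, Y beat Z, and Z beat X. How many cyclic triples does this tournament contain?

3

Win totals: Nkem 5, Hale 4, Wren 3, Xu 3, Zheng 0, Cruz 1, Okoye 5.
A player with w wins dominates both others in C(w,2) triples; summing gives 10 + 6 + 3 + 3 + 0 + 0 + 10 = 32 transitive triples.
Total triples C(7,3) = 35, so cyclic triples = 35 − 32 = 3.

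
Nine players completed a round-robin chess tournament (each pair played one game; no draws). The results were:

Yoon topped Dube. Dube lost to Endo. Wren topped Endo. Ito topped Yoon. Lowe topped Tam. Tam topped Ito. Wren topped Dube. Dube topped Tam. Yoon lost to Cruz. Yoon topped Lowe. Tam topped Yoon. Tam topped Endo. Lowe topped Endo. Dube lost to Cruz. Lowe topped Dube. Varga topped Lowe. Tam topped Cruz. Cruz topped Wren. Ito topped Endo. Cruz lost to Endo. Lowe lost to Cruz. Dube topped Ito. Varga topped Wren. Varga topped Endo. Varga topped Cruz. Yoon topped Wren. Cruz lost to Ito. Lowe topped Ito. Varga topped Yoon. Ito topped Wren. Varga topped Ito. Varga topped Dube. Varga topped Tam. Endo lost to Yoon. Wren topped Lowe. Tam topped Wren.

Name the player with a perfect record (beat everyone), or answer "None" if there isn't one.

Varga

Varga has 8 wins out of 8 opponents — a perfect record.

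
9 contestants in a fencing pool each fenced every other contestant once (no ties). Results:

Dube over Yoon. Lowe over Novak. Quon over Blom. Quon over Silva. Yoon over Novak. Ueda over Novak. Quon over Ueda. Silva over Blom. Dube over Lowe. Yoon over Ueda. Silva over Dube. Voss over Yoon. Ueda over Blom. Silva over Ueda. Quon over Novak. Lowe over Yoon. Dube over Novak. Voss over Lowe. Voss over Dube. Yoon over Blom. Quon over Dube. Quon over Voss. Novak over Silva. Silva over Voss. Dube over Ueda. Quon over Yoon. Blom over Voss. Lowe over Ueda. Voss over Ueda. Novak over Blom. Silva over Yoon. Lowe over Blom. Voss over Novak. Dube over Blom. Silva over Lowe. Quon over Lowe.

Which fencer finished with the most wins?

Quon

Win totals: Lowe 4, Quon 8, Yoon 3, Dube 5, Voss 5, Novak 2, Ueda 2, Blom 1, Silva 6.
Quon leads with 8 wins (next highest: 6).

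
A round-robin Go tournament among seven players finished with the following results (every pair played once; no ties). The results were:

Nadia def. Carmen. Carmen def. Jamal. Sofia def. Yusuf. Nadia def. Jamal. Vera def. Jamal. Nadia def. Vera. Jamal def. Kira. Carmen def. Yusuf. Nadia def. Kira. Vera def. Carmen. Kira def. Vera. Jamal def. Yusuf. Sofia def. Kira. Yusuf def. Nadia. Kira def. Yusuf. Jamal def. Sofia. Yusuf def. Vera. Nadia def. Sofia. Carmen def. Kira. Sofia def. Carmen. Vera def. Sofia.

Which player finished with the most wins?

Win totals: Yusuf 2, Nadia 5, Sofia 3, Jamal 3, Carmen 3, Kira 2, Vera 3.
Nadia leads with 5 wins (next highest: 3).

Nadia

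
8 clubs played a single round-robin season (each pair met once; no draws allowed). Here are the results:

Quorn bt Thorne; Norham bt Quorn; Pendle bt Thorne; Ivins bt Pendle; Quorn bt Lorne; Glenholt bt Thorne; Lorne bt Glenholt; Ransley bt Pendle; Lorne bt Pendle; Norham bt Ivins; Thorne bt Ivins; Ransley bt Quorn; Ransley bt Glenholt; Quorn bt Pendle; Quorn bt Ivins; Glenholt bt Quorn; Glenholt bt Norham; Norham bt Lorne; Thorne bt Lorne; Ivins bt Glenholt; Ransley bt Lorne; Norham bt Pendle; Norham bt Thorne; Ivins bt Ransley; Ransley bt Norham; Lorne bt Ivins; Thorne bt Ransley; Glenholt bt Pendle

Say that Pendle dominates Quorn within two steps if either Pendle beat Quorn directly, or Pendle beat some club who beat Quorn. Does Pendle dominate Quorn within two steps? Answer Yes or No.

No

Pendle did not beat Quorn directly.
Pendle beat Thorne, but each of them lost to Quorn. No two-step path.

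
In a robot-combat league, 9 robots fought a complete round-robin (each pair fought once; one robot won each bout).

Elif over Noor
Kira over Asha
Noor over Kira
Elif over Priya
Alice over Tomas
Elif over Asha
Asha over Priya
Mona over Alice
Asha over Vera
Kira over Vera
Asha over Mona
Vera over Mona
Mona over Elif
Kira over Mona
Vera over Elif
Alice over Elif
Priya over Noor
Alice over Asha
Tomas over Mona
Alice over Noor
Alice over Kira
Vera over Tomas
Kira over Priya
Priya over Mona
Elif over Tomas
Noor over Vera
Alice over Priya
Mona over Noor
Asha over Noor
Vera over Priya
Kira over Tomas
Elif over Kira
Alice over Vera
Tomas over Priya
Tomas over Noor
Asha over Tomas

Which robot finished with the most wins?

Win totals: Mona 3, Alice 7, Kira 5, Vera 4, Asha 5, Tomas 3, Noor 2, Priya 2, Elif 5.
Alice leads with 7 wins (next highest: 5).

Alice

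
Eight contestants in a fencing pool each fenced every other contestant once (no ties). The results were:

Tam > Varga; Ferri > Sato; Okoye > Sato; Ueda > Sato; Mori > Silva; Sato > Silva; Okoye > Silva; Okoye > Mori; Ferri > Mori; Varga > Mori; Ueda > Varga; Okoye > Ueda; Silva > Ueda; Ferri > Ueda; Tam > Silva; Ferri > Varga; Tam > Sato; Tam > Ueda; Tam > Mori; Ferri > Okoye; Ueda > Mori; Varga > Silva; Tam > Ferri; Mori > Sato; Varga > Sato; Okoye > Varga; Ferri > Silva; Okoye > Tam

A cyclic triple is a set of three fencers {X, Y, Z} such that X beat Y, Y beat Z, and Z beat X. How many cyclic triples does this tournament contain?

4

Win totals: Ueda 3, Sato 1, Ferri 6, Mori 2, Tam 6, Varga 3, Silva 1, Okoye 6.
A fencer with w wins dominates both others in C(w,2) triples; summing gives 3 + 0 + 15 + 1 + 15 + 3 + 0 + 15 = 52 transitive triples.
Total triples C(8,3) = 56, so cyclic triples = 56 − 52 = 4.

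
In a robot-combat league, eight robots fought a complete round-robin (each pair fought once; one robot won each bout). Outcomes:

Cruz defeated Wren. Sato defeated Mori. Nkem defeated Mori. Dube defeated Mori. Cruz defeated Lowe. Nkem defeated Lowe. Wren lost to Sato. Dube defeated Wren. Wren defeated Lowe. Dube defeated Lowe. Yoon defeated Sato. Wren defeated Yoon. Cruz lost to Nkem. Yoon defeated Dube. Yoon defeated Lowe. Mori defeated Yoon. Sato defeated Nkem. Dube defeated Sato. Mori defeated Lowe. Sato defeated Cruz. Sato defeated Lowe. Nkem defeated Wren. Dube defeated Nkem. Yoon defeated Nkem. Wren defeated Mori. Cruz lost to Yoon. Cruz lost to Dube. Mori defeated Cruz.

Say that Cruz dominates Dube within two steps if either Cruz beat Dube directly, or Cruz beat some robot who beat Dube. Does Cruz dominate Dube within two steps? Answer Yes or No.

No

Cruz did not beat Dube directly.
Cruz beat Lowe, Wren, but each of them lost to Dube. No two-step path.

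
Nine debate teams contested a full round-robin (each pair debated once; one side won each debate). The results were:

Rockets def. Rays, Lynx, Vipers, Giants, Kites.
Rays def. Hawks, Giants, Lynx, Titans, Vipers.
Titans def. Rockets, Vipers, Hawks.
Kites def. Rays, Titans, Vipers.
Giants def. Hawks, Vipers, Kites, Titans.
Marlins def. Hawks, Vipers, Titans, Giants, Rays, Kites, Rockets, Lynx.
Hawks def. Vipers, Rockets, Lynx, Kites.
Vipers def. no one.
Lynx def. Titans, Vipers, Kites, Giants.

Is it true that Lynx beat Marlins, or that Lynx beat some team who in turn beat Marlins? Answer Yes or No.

Lynx did not beat Marlins directly.
Lynx beat Titans, Kites, Giants, Vipers, but each of them lost to Marlins. No two-step path.

No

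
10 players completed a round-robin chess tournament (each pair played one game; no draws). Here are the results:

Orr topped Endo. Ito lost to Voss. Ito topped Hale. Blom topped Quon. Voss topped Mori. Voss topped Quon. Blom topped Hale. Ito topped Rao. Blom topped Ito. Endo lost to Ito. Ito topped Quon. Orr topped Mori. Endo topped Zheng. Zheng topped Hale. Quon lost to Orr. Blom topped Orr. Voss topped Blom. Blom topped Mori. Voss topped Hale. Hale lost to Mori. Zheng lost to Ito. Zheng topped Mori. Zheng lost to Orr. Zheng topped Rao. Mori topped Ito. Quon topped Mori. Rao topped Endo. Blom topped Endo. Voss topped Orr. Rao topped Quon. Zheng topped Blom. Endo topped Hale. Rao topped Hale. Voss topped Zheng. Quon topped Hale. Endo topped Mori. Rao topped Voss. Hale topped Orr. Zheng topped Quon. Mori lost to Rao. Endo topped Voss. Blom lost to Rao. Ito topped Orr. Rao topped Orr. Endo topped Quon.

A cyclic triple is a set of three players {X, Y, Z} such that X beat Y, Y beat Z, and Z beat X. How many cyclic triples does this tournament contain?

Win totals: Zheng 5, Orr 4, Endo 5, Rao 7, Hale 1, Voss 7, Quon 2, Ito 6, Mori 2, Blom 6.
A player with w wins dominates both others in C(w,2) triples; summing gives 10 + 6 + 10 + 21 + 0 + 21 + 1 + 15 + 1 + 15 = 100 transitive triples.
Total triples C(10,3) = 120, so cyclic triples = 120 − 100 = 20.

20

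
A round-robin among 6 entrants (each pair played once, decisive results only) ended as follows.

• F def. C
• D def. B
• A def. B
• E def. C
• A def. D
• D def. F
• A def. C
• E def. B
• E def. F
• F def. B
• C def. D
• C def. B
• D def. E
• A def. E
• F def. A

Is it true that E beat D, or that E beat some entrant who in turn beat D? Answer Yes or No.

E did not beat D directly.
E beat B, C, F. Of those, C beat D.

Yes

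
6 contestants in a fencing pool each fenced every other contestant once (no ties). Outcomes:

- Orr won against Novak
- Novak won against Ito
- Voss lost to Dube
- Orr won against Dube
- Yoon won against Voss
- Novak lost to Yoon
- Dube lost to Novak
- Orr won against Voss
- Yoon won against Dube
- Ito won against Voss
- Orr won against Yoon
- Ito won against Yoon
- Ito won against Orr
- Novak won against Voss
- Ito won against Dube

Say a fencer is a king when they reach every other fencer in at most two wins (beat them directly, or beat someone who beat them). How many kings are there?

3

Novak reaches everyone (king).
Orr reaches everyone (king).
Yoon cannot reach Orr in two steps.
Voss cannot reach Novak, Orr, Yoon, Ito, Dube in two steps.
Ito reaches everyone (king).
Dube cannot reach Novak, Orr, Yoon, Ito in two steps.
Kings: Novak, Orr, Ito — 3.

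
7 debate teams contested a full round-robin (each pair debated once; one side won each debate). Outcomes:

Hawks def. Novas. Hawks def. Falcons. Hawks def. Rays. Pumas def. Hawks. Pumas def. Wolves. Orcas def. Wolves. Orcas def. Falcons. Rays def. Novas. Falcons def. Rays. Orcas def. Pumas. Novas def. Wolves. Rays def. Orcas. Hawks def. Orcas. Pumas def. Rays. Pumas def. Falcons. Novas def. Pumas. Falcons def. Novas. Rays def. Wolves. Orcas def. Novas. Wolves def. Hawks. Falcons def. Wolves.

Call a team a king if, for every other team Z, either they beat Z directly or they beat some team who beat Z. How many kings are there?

5

Pumas reaches everyone (king).
Novas cannot reach Orcas in two steps.
Falcons reaches everyone (king).
Rays reaches everyone (king).
Orcas reaches everyone (king).
Hawks reaches everyone (king).
Wolves cannot reach Pumas in two steps.
Kings: Pumas, Falcons, Rays, Orcas, Hawks — 5.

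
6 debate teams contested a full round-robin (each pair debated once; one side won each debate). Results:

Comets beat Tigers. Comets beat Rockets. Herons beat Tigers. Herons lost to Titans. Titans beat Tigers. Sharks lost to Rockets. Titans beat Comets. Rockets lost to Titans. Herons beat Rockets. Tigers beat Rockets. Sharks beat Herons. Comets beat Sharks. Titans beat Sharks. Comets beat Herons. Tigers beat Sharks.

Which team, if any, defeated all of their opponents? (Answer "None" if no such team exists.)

Titans has 5 wins out of 5 opponents — a perfect record.

Titans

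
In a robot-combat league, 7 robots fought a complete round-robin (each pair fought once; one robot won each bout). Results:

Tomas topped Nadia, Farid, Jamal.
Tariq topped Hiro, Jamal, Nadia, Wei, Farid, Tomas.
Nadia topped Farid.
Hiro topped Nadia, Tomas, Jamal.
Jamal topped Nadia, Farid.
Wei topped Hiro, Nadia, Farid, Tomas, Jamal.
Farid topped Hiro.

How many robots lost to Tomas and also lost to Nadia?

1

Tomas beat: Farid, Nadia, Jamal.
Nadia beat: Farid.
Both beat: Farid — 1.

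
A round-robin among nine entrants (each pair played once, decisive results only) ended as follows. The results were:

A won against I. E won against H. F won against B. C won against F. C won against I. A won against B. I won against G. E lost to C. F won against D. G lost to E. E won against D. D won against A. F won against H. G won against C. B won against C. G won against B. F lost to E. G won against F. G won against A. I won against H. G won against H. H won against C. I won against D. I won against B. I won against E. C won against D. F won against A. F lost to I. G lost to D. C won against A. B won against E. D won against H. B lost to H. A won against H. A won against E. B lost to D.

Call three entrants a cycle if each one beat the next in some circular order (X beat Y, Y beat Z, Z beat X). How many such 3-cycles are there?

23

Win totals: A 4, B 2, C 5, D 4, E 4, F 4, G 5, H 2, I 6.
An entrant with w wins dominates both others in C(w,2) triples; summing gives 6 + 1 + 10 + 6 + 6 + 6 + 10 + 1 + 15 = 61 transitive triples.
Total triples C(9,3) = 84, so cyclic triples = 84 − 61 = 23.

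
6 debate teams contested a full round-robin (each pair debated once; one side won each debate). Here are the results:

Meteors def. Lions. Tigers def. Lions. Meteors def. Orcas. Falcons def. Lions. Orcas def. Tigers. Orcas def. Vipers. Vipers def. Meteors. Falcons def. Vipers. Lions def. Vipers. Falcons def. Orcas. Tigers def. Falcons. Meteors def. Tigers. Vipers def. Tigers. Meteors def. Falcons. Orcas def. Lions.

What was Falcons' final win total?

Falcons' results: beat Vipers, Orcas, Lions; lost to Tigers, Meteors.
That is 3 wins.

3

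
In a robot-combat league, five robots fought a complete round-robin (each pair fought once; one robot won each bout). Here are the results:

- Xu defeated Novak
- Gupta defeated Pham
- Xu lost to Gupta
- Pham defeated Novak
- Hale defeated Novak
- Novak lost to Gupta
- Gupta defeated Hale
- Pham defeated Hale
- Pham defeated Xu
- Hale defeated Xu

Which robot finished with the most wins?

Gupta

Win totals: Novak 0, Xu 1, Gupta 4, Hale 2, Pham 3.
Gupta leads with 4 wins (next highest: 3).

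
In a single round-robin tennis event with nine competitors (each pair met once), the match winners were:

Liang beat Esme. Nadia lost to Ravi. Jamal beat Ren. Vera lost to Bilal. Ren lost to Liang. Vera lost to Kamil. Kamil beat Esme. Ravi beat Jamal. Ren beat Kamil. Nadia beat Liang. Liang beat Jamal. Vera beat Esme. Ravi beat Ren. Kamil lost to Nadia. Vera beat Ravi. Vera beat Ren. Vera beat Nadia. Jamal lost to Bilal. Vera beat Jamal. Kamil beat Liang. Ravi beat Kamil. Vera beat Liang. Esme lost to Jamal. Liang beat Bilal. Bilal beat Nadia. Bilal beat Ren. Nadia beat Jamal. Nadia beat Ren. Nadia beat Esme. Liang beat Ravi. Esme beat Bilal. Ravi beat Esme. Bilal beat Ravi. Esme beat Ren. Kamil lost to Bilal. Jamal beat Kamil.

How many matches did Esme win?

Esme's results: beat Bilal, Ren; lost to Liang, Jamal, Nadia, Vera, Kamil, Ravi.
That is 2 wins.

2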